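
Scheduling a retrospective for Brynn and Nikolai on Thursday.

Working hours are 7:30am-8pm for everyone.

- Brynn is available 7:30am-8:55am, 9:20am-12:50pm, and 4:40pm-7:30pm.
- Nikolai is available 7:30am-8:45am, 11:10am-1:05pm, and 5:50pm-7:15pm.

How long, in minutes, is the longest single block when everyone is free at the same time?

100 minutes

Brynn ∩ Nikolai: 07:30–08:45, 11:10–12:50, 17:50–19:15.
Common window lengths: 75, 100, 85 min; longest is 100.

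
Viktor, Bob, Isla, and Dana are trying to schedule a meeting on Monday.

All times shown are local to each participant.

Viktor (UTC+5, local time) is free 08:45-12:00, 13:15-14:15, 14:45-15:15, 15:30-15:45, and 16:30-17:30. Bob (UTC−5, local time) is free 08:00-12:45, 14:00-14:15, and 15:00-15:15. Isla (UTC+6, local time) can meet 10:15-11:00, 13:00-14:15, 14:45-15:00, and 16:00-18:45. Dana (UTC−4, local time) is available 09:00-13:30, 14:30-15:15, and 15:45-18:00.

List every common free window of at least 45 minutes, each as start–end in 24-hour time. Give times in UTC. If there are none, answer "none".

Viktor → UTC: 03:45–07:00, 08:15–09:15, 09:45–10:15, 10:30–10:45, 11:30–12:30.
Bob → UTC: 13:00–17:45, 19:00–19:15, 20:00–20:15.
Isla → UTC: 04:15–05:00, 07:00–08:15, 08:45–09:00, 10:00–12:45.
Dana → UTC: 13:00–17:30, 18:30–19:15, 19:45–22:00.
Viktor ∩ Bob: (none).
Viktor ∩ Bob ∩ Isla: (none).
Viktor ∩ Bob ∩ Isla ∩ Dana: (none).
Windows ≥ 45 min: (none).

none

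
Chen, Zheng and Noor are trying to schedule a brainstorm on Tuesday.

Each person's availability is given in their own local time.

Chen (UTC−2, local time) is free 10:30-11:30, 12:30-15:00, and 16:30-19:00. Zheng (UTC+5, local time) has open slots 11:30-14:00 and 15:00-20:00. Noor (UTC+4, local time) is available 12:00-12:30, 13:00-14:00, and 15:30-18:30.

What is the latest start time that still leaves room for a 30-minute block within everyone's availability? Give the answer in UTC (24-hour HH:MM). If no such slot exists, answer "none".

Chen → UTC: 12:30–13:30, 14:30–17:00, 18:30–21:00.
Zheng → UTC: 06:30–09:00, 10:00–15:00.
Noor → UTC: 08:00–08:30, 09:00–10:00, 11:30–14:30.
Chen ∩ Zheng: 12:30–13:30, 14:30–15:00.
Chen ∩ Zheng ∩ Noor: 12:30–13:30.
Windows ≥ 30 min: 12:30–13:30.
Latest start in the last window 12:30–13:30 is 13:30 − 30 min = 13:00.

13:00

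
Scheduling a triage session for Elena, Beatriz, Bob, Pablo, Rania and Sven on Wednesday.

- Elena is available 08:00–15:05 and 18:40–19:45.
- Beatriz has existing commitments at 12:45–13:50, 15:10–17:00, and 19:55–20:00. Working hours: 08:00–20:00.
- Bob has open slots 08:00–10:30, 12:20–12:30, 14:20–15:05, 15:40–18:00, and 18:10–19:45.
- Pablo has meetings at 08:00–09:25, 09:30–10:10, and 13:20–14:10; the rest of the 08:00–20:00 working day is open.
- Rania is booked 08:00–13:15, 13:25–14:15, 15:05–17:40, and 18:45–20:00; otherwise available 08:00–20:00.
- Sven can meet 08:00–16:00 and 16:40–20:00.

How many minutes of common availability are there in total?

50 minutes

Beatriz free within 08:00–20:00: 08:00–12:45, 13:50–15:10, 17:00–19:55.
Pablo free within 08:00–20:00: 09:25–09:30, 10:10–13:20, 14:10–20:00.
Rania free within 08:00–20:00: 13:15–13:25, 14:15–15:05, 17:40–18:45.
Elena ∩ Beatriz: 08:00–12:45, 13:50–15:05, 18:40–19:45.
Elena ∩ Beatriz ∩ Bob: 08:00–10:30, 12:20–12:30, 14:20–15:05, 18:40–19:45.
Elena ∩ Beatriz ∩ Bob ∩ Pablo: 09:25–09:30, 10:10–10:30, 12:20–12:30, 14:20–15:05, 18:40–19:45.
Elena ∩ Beatriz ∩ Bob ∩ Pablo ∩ Rania: 14:20–15:05, 18:40–18:45.
Elena ∩ Beatriz ∩ Bob ∩ Pablo ∩ Rania ∩ Sven: 14:20–15:05, 18:40–18:45.
Total common minutes: 45 + 5 = 50.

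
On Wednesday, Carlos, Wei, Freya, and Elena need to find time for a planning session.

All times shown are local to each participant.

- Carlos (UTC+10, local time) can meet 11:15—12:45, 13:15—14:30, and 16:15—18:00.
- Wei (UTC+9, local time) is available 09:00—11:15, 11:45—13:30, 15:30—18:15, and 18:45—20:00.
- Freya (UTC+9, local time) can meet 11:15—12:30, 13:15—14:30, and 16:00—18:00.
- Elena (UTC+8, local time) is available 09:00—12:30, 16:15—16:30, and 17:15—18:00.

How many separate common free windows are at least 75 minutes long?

0

Carlos → UTC: 01:15–02:45, 03:15–04:30, 06:15–08:00.
Wei → UTC: 00:00–02:15, 02:45–04:30, 06:30–09:15, 09:45–11:00.
Freya → UTC: 02:15–03:30, 04:15–05:30, 07:00–09:00.
Elena → UTC: 01:00–04:30, 08:15–08:30, 09:15–10:00.
Carlos ∩ Wei: 01:15–02:15, 03:15–04:30, 06:30–08:00.
Carlos ∩ Wei ∩ Freya: 03:15–03:30, 04:15–04:30, 07:00–08:00.
Carlos ∩ Wei ∩ Freya ∩ Elena: 03:15–03:30, 04:15–04:30.
Windows ≥ 75 min: (none).
That's 0 windows.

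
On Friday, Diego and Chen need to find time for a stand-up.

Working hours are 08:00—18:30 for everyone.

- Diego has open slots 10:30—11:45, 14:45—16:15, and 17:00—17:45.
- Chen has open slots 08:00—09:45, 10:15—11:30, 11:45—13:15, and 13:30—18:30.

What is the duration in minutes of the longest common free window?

Diego ∩ Chen: 10:30–11:30, 14:45–16:15, 17:00–17:45.
Common window lengths: 60, 90, 45 min; longest is 90.

90 minutes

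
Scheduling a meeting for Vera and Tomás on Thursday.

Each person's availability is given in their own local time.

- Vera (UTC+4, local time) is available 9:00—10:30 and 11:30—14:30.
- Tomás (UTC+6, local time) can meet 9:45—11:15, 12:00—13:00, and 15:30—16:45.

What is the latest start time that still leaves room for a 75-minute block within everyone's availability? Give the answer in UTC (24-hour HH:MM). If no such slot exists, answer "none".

none

Vera → UTC: 05:00–06:30, 07:30–10:30.
Tomás → UTC: 03:45–05:15, 06:00–07:00, 09:30–10:45.
Vera ∩ Tomás: 05:00–05:15, 06:00–06:30, 09:30–10:30.
Windows ≥ 75 min: (none).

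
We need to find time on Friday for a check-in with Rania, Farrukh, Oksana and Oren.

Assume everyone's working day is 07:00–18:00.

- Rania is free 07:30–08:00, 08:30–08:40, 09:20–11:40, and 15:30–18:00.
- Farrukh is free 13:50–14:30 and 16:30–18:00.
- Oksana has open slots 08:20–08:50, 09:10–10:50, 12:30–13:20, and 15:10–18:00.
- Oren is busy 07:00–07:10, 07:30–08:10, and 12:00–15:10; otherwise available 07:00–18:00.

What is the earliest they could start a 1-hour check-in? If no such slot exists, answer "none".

Oren free within 07:00–18:00: 07:10–07:30, 08:10–12:00, 15:10–18:00.
Rania ∩ Farrukh: 16:30–18:00.
Rania ∩ Farrukh ∩ Oksana: 16:30–18:00.
Rania ∩ Farrukh ∩ Oksana ∩ Oren: 16:30–18:00.
Windows ≥ 60 min: 16:30–18:00.
Earliest such window starts at 16:30.

16:30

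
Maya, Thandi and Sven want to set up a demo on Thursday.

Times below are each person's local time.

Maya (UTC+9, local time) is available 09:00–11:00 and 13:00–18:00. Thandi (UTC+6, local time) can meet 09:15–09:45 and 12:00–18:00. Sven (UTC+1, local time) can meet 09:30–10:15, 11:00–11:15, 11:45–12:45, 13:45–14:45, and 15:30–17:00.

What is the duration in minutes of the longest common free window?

Maya → UTC: 00:00–02:00, 04:00–09:00.
Thandi → UTC: 03:15–03:45, 06:00–12:00.
Sven → UTC: 08:30–09:15, 10:00–10:15, 10:45–11:45, 12:45–13:45, 14:30–16:00.
Maya ∩ Thandi: 06:00–09:00.
Maya ∩ Thandi ∩ Sven: 08:30–09:00.
Single common window of 30 minutes.

30 minutes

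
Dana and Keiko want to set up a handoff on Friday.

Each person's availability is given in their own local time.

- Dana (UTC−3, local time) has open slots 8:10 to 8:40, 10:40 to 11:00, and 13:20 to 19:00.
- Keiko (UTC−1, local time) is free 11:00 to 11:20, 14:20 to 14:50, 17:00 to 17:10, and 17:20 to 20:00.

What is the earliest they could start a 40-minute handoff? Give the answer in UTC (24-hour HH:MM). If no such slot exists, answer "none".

Dana → UTC: 11:10–11:40, 13:40–14:00, 16:20–22:00.
Keiko → UTC: 12:00–12:20, 15:20–15:50, 18:00–18:10, 18:20–21:00.
Dana ∩ Keiko: 18:00–18:10, 18:20–21:00.
Windows ≥ 40 min: 18:20–21:00.
Earliest such window starts at 18:20.

18:20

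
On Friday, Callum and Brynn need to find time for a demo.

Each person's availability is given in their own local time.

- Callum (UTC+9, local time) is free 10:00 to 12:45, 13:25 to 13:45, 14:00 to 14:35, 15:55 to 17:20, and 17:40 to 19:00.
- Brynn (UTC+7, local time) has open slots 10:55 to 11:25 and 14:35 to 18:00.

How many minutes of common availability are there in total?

125 minutes

Callum → UTC: 01:00–03:45, 04:25–04:45, 05:00–05:35, 06:55–08:20, 08:40–10:00.
Brynn → UTC: 03:55–04:25, 07:35–11:00.
Callum ∩ Brynn: 07:35–08:20, 08:40–10:00.
Total common minutes: 45 + 80 = 125.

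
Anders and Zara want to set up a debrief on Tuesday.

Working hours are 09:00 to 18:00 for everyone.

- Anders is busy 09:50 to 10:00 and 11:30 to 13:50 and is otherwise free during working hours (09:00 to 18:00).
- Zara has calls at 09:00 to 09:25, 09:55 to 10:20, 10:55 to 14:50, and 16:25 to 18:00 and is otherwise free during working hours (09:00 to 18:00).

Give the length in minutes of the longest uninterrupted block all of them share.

95 minutes

Anders free within 09:00–18:00: 09:00–09:50, 10:00–11:30, 13:50–18:00.
Zara free within 09:00–18:00: 09:25–09:55, 10:20–10:55, 14:50–16:25.
Anders ∩ Zara: 09:25–09:50, 10:20–10:55, 14:50–16:25.
Common window lengths: 25, 35, 95 min; longest is 95.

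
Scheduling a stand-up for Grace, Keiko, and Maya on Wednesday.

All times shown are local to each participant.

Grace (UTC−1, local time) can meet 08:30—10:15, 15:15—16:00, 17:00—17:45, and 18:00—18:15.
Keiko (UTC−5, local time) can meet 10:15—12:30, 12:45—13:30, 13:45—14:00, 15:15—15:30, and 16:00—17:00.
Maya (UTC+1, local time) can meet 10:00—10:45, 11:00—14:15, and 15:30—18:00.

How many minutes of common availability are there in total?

45 minutes

Grace → UTC: 09:30–11:15, 16:15–17:00, 18:00–18:45, 19:00–19:15.
Keiko → UTC: 15:15–17:30, 17:45–18:30, 18:45–19:00, 20:15–20:30, 21:00–22:00.
Maya → UTC: 09:00–09:45, 10:00–13:15, 14:30–17:00.
Grace ∩ Keiko: 16:15–17:00, 18:00–18:30.
Grace ∩ Keiko ∩ Maya: 16:15–17:00.
Total common minutes: 45.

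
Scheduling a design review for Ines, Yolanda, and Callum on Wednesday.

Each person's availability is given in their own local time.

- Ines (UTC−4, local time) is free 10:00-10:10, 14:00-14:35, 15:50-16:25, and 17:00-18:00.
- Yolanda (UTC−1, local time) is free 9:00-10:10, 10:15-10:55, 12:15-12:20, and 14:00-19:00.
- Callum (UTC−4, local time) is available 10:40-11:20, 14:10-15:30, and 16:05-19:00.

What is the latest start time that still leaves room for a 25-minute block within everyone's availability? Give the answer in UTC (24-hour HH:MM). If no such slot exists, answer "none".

Ines → UTC: 14:00–14:10, 18:00–18:35, 19:50–20:25, 21:00–22:00.
Yolanda → UTC: 10:00–11:10, 11:15–11:55, 13:15–13:20, 15:00–20:00.
Callum → UTC: 14:40–15:20, 18:10–19:30, 20:05–23:00.
Ines ∩ Yolanda: 18:00–18:35, 19:50–20:00.
Ines ∩ Yolanda ∩ Callum: 18:10–18:35.
Windows ≥ 25 min: 18:10–18:35.
Latest start in the last window 18:10–18:35 is 18:35 − 25 min = 18:10.

18:10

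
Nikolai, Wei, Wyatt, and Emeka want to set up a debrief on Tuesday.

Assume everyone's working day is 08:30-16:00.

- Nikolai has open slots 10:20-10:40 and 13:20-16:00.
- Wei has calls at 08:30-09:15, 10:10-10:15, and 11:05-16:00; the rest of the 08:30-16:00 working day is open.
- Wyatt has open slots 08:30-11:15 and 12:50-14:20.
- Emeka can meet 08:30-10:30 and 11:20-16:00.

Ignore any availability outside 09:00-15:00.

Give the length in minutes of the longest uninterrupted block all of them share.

Wei free within 08:30–16:00: 09:15–10:10, 10:15–11:05.
Nikolai ∩ Wei: 10:20–10:40.
Nikolai ∩ Wei ∩ Wyatt: 10:20–10:40.
Nikolai ∩ Wei ∩ Wyatt ∩ Emeka: 10:20–10:30.
Restricted to 09:00–15:00: 10:20–10:30.
Single common window of 10 minutes.

10 minutes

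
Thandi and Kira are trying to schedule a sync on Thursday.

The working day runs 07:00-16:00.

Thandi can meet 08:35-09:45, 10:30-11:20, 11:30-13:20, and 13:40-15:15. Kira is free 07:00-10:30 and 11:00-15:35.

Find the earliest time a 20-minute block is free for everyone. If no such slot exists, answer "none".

Thandi ∩ Kira: 08:35–09:45, 11:00–11:20, 11:30–13:20, 13:40–15:15.
Windows ≥ 20 min: 08:35–09:45, 11:00–11:20, 11:30–13:20, 13:40–15:15.
Earliest such window starts at 08:35.

08:35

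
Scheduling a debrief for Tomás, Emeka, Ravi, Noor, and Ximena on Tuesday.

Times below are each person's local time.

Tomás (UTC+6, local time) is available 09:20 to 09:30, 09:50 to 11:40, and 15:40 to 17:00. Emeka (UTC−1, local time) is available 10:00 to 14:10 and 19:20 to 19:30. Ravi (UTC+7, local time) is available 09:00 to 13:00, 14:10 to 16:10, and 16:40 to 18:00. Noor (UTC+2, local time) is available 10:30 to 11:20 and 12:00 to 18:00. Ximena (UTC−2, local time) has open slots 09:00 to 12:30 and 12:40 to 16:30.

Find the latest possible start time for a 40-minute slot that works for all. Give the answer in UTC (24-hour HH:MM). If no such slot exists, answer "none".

Tomás → UTC: 03:20–03:30, 03:50–05:40, 09:40–11:00.
Emeka → UTC: 11:00–15:10, 20:20–20:30.
Ravi → UTC: 02:00–06:00, 07:10–09:10, 09:40–11:00.
Noor → UTC: 08:30–09:20, 10:00–16:00.
Ximena → UTC: 11:00–14:30, 14:40–18:30.
Tomás ∩ Emeka: (none).
Tomás ∩ Emeka ∩ Ravi: (none).
Tomás ∩ Emeka ∩ Ravi ∩ Noor: (none).
Tomás ∩ Emeka ∩ Ravi ∩ Noor ∩ Ximena: (none).
Windows ≥ 40 min: (none).

none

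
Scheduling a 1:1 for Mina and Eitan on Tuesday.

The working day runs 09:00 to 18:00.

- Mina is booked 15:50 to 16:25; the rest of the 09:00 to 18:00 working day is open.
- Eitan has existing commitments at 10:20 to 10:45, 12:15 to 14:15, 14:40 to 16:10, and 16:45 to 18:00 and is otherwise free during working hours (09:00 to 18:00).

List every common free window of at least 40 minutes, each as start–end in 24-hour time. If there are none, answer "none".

Mina free within 09:00–18:00: 09:00–15:50, 16:25–18:00.
Eitan free within 09:00–18:00: 09:00–10:20, 10:45–12:15, 14:15–14:40, 16:10–16:45.
Mina ∩ Eitan: 09:00–10:20, 10:45–12:15, 14:15–14:40, 16:25–16:45.
Windows ≥ 40 min: 09:00–10:20, 10:45–12:15.

09:00–10:20, 10:45–12:15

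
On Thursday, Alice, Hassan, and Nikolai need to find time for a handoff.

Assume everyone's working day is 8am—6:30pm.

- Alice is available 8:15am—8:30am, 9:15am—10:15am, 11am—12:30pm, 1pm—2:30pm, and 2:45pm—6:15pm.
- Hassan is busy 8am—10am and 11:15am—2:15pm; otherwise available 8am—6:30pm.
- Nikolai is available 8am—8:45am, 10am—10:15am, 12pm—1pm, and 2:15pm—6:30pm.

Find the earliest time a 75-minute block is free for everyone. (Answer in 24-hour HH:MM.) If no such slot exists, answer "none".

14:45

Hassan free within 08:00–18:30: 10:00–11:15, 14:15–18:30.
Alice ∩ Hassan: 10:00–10:15, 11:00–11:15, 14:15–14:30, 14:45–18:15.
Alice ∩ Hassan ∩ Nikolai: 10:00–10:15, 14:15–14:30, 14:45–18:15.
Windows ≥ 75 min: 14:45–18:15.
Earliest such window starts at 14:45.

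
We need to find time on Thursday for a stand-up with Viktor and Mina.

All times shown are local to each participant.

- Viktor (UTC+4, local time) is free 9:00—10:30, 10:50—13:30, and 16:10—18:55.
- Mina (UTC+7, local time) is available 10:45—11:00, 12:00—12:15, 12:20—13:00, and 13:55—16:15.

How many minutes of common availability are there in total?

195 minutes

Viktor → UTC: 05:00–06:30, 06:50–09:30, 12:10–14:55.
Mina → UTC: 03:45–04:00, 05:00–05:15, 05:20–06:00, 06:55–09:15.
Viktor ∩ Mina: 05:00–05:15, 05:20–06:00, 06:55–09:15.
Total common minutes: 15 + 40 + 140 = 195.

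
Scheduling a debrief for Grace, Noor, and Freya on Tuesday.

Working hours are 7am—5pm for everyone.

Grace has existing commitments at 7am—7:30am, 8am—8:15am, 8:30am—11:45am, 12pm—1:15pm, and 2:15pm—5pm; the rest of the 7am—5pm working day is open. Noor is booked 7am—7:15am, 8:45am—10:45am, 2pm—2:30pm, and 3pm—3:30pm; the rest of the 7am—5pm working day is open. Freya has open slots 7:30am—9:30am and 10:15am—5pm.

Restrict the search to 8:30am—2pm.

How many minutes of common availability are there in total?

Grace free within 07:00–17:00: 07:30–08:00, 08:15–08:30, 11:45–12:00, 13:15–14:15.
Noor free within 07:00–17:00: 07:15–08:45, 10:45–14:00, 14:30–15:00, 15:30–17:00.
Grace ∩ Noor: 07:30–08:00, 08:15–08:30, 11:45–12:00, 13:15–14:00.
Grace ∩ Noor ∩ Freya: 07:30–08:00, 08:15–08:30, 11:45–12:00, 13:15–14:00.
Restricted to 08:30–14:00: 11:45–12:00, 13:15–14:00.
Total common minutes: 15 + 45 = 60.

60 minutes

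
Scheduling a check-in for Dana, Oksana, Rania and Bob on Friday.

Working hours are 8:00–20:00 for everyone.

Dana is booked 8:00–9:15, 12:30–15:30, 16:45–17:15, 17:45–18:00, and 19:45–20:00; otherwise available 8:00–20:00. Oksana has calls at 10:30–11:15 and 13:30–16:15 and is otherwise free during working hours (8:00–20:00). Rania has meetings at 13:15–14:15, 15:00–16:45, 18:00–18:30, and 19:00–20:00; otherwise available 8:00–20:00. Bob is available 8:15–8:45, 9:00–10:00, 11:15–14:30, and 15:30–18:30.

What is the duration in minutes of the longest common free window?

Dana free within 08:00–20:00: 09:15–12:30, 15:30–16:45, 17:15–17:45, 18:00–19:45.
Oksana free within 08:00–20:00: 08:00–10:30, 11:15–13:30, 16:15–20:00.
Rania free within 08:00–20:00: 08:00–13:15, 14:15–15:00, 16:45–18:00, 18:30–19:00.
Dana ∩ Oksana: 09:15–10:30, 11:15–12:30, 16:15–16:45, 17:15–17:45, 18:00–19:45.
Dana ∩ Oksana ∩ Rania: 09:15–10:30, 11:15–12:30, 17:15–17:45, 18:30–19:00.
Dana ∩ Oksana ∩ Rania ∩ Bob: 09:15–10:00, 11:15–12:30, 17:15–17:45.
Common window lengths: 45, 75, 30 min; longest is 75.

75 minutes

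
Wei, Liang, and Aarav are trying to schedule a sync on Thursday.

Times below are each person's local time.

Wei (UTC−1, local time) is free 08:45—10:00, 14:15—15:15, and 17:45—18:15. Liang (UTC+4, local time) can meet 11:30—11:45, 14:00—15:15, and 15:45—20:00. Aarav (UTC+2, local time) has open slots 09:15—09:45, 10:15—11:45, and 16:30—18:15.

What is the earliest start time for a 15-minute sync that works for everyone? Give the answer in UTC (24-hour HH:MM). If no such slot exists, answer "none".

15:15

Wei → UTC: 09:45–11:00, 15:15–16:15, 18:45–19:15.
Liang → UTC: 07:30–07:45, 10:00–11:15, 11:45–16:00.
Aarav → UTC: 07:15–07:45, 08:15–09:45, 14:30–16:15.
Wei ∩ Liang: 10:00–11:00, 15:15–16:00.
Wei ∩ Liang ∩ Aarav: 15:15–16:00.
Windows ≥ 15 min: 15:15–16:00.
Earliest such window starts at 15:15.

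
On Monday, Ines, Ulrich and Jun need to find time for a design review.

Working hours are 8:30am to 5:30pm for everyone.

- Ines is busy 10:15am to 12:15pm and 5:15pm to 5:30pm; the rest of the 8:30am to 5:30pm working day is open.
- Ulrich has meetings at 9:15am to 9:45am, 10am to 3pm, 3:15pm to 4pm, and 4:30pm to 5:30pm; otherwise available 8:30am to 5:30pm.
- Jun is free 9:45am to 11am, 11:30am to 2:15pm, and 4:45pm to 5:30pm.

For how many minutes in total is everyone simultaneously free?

15 minutes

Ines free within 08:30–17:30: 08:30–10:15, 12:15–17:15.
Ulrich free within 08:30–17:30: 08:30–09:15, 09:45–10:00, 15:00–15:15, 16:00–16:30.
Ines ∩ Ulrich: 08:30–09:15, 09:45–10:00, 15:00–15:15, 16:00–16:30.
Ines ∩ Ulrich ∩ Jun: 09:45–10:00.
Total common minutes: 15.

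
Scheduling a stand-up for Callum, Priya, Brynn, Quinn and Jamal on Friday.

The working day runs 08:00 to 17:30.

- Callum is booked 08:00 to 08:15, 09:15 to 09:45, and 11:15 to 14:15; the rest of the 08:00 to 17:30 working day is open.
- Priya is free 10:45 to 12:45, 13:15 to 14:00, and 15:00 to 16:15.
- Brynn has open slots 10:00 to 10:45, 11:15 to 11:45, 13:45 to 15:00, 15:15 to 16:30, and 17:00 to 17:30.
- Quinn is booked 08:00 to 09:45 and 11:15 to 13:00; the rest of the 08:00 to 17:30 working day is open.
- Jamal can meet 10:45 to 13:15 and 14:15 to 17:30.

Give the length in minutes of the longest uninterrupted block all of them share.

Callum free within 08:00–17:30: 08:15–09:15, 09:45–11:15, 14:15–17:30.
Quinn free within 08:00–17:30: 09:45–11:15, 13:00–17:30.
Callum ∩ Priya: 10:45–11:15, 15:00–16:15.
Callum ∩ Priya ∩ Brynn: 15:15–16:15.
Callum ∩ Priya ∩ Brynn ∩ Quinn: 15:15–16:15.
Callum ∩ Priya ∩ Brynn ∩ Quinn ∩ Jamal: 15:15–16:15.
Single common window of 60 minutes.

60 minutes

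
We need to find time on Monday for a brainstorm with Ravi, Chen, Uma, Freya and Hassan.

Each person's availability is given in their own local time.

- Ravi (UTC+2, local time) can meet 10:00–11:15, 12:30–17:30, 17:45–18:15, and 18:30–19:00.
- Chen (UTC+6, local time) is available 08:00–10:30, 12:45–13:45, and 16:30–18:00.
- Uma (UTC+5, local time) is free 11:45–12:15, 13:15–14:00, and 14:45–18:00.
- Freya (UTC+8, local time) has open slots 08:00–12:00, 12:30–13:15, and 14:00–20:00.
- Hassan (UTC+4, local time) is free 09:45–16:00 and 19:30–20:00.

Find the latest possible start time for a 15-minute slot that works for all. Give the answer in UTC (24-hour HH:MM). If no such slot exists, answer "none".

11:45

Ravi → UTC: 08:00–09:15, 10:30–15:30, 15:45–16:15, 16:30–17:00.
Chen → UTC: 02:00–04:30, 06:45–07:45, 10:30–12:00.
Uma → UTC: 06:45–07:15, 08:15–09:00, 09:45–13:00.
Freya → UTC: 00:00–04:00, 04:30–05:15, 06:00–12:00.
Hassan → UTC: 05:45–12:00, 15:30–16:00.
Ravi ∩ Chen: 10:30–12:00.
Ravi ∩ Chen ∩ Uma: 10:30–12:00.
Ravi ∩ Chen ∩ Uma ∩ Freya: 10:30–12:00.
Ravi ∩ Chen ∩ Uma ∩ Freya ∩ Hassan: 10:30–12:00.
Windows ≥ 15 min: 10:30–12:00.
Latest start in the last window 10:30–12:00 is 12:00 − 15 min = 11:45.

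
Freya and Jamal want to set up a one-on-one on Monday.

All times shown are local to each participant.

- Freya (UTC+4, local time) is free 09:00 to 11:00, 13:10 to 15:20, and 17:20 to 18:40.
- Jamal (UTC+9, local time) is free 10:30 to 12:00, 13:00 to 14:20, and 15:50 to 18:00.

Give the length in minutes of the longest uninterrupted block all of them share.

20 minutes

Freya → UTC: 05:00–07:00, 09:10–11:20, 13:20–14:40.
Jamal → UTC: 01:30–03:00, 04:00–05:20, 06:50–09:00.
Freya ∩ Jamal: 05:00–05:20, 06:50–07:00.
Common window lengths: 20, 10 min; longest is 20.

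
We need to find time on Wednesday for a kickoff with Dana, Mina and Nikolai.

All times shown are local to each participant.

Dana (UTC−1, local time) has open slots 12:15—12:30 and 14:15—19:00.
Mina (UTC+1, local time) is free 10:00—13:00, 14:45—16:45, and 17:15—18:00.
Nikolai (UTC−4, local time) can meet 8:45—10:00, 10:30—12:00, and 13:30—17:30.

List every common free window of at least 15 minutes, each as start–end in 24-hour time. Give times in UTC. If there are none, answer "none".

15:15–15:45

Dana → UTC: 13:15–13:30, 15:15–20:00.
Mina → UTC: 09:00–12:00, 13:45–15:45, 16:15–17:00.
Nikolai → UTC: 12:45–14:00, 14:30–16:00, 17:30–21:30.
Dana ∩ Mina: 15:15–15:45, 16:15–17:00.
Dana ∩ Mina ∩ Nikolai: 15:15–15:45.
Windows ≥ 15 min: 15:15–15:45.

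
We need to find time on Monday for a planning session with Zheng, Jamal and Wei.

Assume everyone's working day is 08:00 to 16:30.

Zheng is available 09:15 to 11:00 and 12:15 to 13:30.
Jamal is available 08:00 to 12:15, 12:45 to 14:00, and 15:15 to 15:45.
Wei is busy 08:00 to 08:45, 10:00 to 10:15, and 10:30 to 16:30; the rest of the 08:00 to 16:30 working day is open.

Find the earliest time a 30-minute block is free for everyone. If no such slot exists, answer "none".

09:15

Wei free within 08:00–16:30: 08:45–10:00, 10:15–10:30.
Zheng ∩ Jamal: 09:15–11:00, 12:45–13:30.
Zheng ∩ Jamal ∩ Wei: 09:15–10:00, 10:15–10:30.
Windows ≥ 30 min: 09:15–10:00.
Earliest such window starts at 09:15.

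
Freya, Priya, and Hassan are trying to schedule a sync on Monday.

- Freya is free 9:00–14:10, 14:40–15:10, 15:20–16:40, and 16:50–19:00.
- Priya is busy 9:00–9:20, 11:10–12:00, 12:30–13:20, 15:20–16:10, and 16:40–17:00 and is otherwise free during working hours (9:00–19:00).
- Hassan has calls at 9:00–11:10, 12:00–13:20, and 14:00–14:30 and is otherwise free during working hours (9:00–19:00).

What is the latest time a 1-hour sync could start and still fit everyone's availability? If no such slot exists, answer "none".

18:00

Priya free within 09:00–19:00: 09:20–11:10, 12:00–12:30, 13:20–15:20, 16:10–16:40, 17:00–19:00.
Hassan free within 09:00–19:00: 11:10–12:00, 13:20–14:00, 14:30–19:00.
Freya ∩ Priya: 09:20–11:10, 12:00–12:30, 13:20–14:10, 14:40–15:10, 16:10–16:40, 17:00–19:00.
Freya ∩ Priya ∩ Hassan: 13:20–14:00, 14:40–15:10, 16:10–16:40, 17:00–19:00.
Windows ≥ 60 min: 17:00–19:00.
Latest start in the last window 17:00–19:00 is 19:00 − 60 min = 18:00.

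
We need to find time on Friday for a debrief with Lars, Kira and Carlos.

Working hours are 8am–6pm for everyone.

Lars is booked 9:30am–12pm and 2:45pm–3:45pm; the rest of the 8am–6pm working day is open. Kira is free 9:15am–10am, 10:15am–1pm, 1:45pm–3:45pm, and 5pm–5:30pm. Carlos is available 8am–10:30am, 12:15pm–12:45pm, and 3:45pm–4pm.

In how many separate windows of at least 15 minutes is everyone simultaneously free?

2

Lars free within 08:00–18:00: 08:00–09:30, 12:00–14:45, 15:45–18:00.
Lars ∩ Kira: 09:15–09:30, 12:00–13:00, 13:45–14:45, 17:00–17:30.
Lars ∩ Kira ∩ Carlos: 09:15–09:30, 12:15–12:45.
Windows ≥ 15 min: 09:15–09:30, 12:15–12:45.
That's 2 windows.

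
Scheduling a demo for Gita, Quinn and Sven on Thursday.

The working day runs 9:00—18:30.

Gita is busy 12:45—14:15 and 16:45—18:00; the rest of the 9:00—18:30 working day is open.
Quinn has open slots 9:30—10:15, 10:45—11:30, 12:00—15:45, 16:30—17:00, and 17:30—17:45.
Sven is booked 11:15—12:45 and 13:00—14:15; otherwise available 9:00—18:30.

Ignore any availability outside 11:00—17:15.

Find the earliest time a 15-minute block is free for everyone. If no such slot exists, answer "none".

11:00

Gita free within 09:00–18:30: 09:00–12:45, 14:15–16:45, 18:00–18:30.
Sven free within 09:00–18:30: 09:00–11:15, 12:45–13:00, 14:15–18:30.
Gita ∩ Quinn: 09:30–10:15, 10:45–11:30, 12:00–12:45, 14:15–15:45, 16:30–16:45.
Gita ∩ Quinn ∩ Sven: 09:30–10:15, 10:45–11:15, 14:15–15:45, 16:30–16:45.
Restricted to 11:00–17:15: 11:00–11:15, 14:15–15:45, 16:30–16:45.
Windows ≥ 15 min: 11:00–11:15, 14:15–15:45, 16:30–16:45.
Earliest such window starts at 11:00.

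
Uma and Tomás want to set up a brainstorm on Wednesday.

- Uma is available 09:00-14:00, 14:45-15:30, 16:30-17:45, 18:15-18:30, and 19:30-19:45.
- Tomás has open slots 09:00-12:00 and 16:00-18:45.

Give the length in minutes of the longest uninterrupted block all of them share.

Uma ∩ Tomás: 09:00–12:00, 16:30–17:45, 18:15–18:30.
Common window lengths: 180, 75, 15 min; longest is 180.

180 minutes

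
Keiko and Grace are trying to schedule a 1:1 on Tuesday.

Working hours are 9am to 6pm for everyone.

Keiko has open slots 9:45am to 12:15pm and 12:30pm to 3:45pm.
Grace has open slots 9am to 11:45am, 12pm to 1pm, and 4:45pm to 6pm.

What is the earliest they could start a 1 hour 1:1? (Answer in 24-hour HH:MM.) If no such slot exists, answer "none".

Keiko ∩ Grace: 09:45–11:45, 12:00–12:15, 12:30–13:00.
Windows ≥ 60 min: 09:45–11:45.
Earliest such window starts at 09:45.

09:45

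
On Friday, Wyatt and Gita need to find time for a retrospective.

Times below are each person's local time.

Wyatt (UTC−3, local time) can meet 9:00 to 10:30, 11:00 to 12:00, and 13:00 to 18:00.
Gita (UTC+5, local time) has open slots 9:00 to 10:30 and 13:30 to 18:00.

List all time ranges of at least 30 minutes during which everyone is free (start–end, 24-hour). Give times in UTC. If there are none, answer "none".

12:00–13:00

Wyatt → UTC: 12:00–13:30, 14:00–15:00, 16:00–21:00.
Gita → UTC: 04:00–05:30, 08:30–13:00.
Wyatt ∩ Gita: 12:00–13:00.
Windows ≥ 30 min: 12:00–13:00.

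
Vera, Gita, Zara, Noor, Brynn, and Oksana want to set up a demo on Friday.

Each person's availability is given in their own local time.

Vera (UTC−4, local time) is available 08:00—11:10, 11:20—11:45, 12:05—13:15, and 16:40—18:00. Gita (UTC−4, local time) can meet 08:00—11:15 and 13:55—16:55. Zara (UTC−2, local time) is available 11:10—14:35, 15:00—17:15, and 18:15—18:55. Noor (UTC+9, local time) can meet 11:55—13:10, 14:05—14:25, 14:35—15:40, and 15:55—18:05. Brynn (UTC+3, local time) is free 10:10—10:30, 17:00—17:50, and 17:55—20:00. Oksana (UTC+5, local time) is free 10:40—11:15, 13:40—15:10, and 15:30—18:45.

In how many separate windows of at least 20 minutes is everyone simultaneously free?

Vera → UTC: 12:00–15:10, 15:20–15:45, 16:05–17:15, 20:40–22:00.
Gita → UTC: 12:00–15:15, 17:55–20:55.
Zara → UTC: 13:10–16:35, 17:00–19:15, 20:15–20:55.
Noor → UTC: 02:55–04:10, 05:05–05:25, 05:35–06:40, 06:55–09:05.
Brynn → UTC: 07:10–07:30, 14:00–14:50, 14:55–17:00.
Oksana → UTC: 05:40–06:15, 08:40–10:10, 10:30–13:45.
Vera ∩ Gita: 12:00–15:10, 20:40–20:55.
Vera ∩ Gita ∩ Zara: 13:10–15:10, 20:40–20:55.
Vera ∩ Gita ∩ Zara ∩ Noor: (none).
Vera ∩ Gita ∩ Zara ∩ Noor ∩ Brynn: (none).
Vera ∩ Gita ∩ Zara ∩ Noor ∩ Brynn ∩ Oksana: (none).
Windows ≥ 20 min: (none).
That's 0 windows.

0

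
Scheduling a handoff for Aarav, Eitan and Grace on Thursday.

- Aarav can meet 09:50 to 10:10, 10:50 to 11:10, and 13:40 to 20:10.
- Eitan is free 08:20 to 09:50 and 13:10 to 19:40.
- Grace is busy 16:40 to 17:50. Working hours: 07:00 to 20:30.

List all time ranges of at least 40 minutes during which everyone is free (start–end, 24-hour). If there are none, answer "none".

13:40–16:40, 17:50–19:40

Grace free within 07:00–20:30: 07:00–16:40, 17:50–20:30.
Aarav ∩ Eitan: 13:40–19:40.
Aarav ∩ Eitan ∩ Grace: 13:40–16:40, 17:50–19:40.
Windows ≥ 40 min: 13:40–16:40, 17:50–19:40.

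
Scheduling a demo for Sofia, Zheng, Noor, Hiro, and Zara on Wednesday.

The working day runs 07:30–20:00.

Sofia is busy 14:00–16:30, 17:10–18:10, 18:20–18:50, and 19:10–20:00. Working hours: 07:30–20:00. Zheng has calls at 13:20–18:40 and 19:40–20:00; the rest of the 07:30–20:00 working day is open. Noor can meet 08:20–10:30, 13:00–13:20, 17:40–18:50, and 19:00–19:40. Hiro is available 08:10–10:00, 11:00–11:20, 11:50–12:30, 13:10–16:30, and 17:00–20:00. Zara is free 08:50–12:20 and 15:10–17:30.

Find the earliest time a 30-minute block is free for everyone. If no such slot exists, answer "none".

08:50

Sofia free within 07:30–20:00: 07:30–14:00, 16:30–17:10, 18:10–18:20, 18:50–19:10.
Zheng free within 07:30–20:00: 07:30–13:20, 18:40–19:40.
Sofia ∩ Zheng: 07:30–13:20, 18:50–19:10.
Sofia ∩ Zheng ∩ Noor: 08:20–10:30, 13:00–13:20, 19:00–19:10.
Sofia ∩ Zheng ∩ Noor ∩ Hiro: 08:20–10:00, 13:10–13:20, 19:00–19:10.
Sofia ∩ Zheng ∩ Noor ∩ Hiro ∩ Zara: 08:50–10:00.
Windows ≥ 30 min: 08:50–10:00.
Earliest such window starts at 08:50.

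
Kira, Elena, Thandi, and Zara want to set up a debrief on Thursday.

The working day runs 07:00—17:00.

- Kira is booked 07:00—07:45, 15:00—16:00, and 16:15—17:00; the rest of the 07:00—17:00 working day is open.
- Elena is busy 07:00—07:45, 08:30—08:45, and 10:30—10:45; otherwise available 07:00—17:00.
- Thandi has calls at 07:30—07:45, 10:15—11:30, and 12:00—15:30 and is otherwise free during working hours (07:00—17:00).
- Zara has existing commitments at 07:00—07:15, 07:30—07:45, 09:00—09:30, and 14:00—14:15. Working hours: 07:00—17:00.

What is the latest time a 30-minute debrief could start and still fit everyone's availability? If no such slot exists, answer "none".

Kira free within 07:00–17:00: 07:45–15:00, 16:00–16:15.
Elena free within 07:00–17:00: 07:45–08:30, 08:45–10:30, 10:45–17:00.
Thandi free within 07:00–17:00: 07:00–07:30, 07:45–10:15, 11:30–12:00, 15:30–17:00.
Zara free within 07:00–17:00: 07:15–07:30, 07:45–09:00, 09:30–14:00, 14:15–17:00.
Kira ∩ Elena: 07:45–08:30, 08:45–10:30, 10:45–15:00, 16:00–16:15.
Kira ∩ Elena ∩ Thandi: 07:45–08:30, 08:45–10:15, 11:30–12:00, 16:00–16:15.
Kira ∩ Elena ∩ Thandi ∩ Zara: 07:45–08:30, 08:45–09:00, 09:30–10:15, 11:30–12:00, 16:00–16:15.
Windows ≥ 30 min: 07:45–08:30, 09:30–10:15, 11:30–12:00.
Latest start in the last window 11:30–12:00 is 12:00 − 30 min = 11:30.

11:30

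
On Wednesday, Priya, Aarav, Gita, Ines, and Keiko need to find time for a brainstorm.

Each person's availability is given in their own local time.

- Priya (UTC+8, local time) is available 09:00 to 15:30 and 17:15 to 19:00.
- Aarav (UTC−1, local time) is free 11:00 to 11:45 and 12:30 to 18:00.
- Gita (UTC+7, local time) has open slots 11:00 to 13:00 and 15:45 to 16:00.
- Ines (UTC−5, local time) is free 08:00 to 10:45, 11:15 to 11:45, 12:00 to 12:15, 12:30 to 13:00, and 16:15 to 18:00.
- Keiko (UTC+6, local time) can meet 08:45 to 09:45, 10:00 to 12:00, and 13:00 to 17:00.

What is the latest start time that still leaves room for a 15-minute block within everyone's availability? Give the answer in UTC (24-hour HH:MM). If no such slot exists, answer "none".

Priya → UTC: 01:00–07:30, 09:15–11:00.
Aarav → UTC: 12:00–12:45, 13:30–19:00.
Gita → UTC: 04:00–06:00, 08:45–09:00.
Ines → UTC: 13:00–15:45, 16:15–16:45, 17:00–17:15, 17:30–18:00, 21:15–23:00.
Keiko → UTC: 02:45–03:45, 04:00–06:00, 07:00–11:00.
Priya ∩ Aarav: (none).
Priya ∩ Aarav ∩ Gita: (none).
Priya ∩ Aarav ∩ Gita ∩ Ines: (none).
Priya ∩ Aarav ∩ Gita ∩ Ines ∩ Keiko: (none).
Windows ≥ 15 min: (none).

none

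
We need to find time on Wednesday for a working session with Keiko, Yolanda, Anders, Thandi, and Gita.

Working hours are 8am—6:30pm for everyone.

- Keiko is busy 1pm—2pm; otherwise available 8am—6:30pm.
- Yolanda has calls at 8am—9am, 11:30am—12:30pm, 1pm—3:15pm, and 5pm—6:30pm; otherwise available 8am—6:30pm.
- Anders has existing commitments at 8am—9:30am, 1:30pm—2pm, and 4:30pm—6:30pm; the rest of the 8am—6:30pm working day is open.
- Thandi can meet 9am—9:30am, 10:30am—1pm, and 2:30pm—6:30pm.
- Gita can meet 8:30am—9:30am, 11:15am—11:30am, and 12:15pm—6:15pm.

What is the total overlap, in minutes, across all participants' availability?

Keiko free within 08:00–18:30: 08:00–13:00, 14:00–18:30.
Yolanda free within 08:00–18:30: 09:00–11:30, 12:30–13:00, 15:15–17:00.
Anders free within 08:00–18:30: 09:30–13:30, 14:00–16:30.
Keiko ∩ Yolanda: 09:00–11:30, 12:30–13:00, 15:15–17:00.
Keiko ∩ Yolanda ∩ Anders: 09:30–11:30, 12:30–13:00, 15:15–16:30.
Keiko ∩ Yolanda ∩ Anders ∩ Thandi: 10:30–11:30, 12:30–13:00, 15:15–16:30.
Keiko ∩ Yolanda ∩ Anders ∩ Thandi ∩ Gita: 11:15–11:30, 12:30–13:00, 15:15–16:30.
Total common minutes: 15 + 30 + 75 = 120.

120 minutes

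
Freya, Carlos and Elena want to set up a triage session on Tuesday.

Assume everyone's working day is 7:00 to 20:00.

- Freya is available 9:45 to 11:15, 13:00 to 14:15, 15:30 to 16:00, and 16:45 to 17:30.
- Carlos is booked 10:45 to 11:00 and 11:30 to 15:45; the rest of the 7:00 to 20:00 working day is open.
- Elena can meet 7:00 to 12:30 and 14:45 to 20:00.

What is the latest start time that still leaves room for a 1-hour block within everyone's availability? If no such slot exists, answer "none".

09:45

Carlos free within 07:00–20:00: 07:00–10:45, 11:00–11:30, 15:45–20:00.
Freya ∩ Carlos: 09:45–10:45, 11:00–11:15, 15:45–16:00, 16:45–17:30.
Freya ∩ Carlos ∩ Elena: 09:45–10:45, 11:00–11:15, 15:45–16:00, 16:45–17:30.
Windows ≥ 60 min: 09:45–10:45.
Latest start in the last window 09:45–10:45 is 10:45 − 60 min = 09:45.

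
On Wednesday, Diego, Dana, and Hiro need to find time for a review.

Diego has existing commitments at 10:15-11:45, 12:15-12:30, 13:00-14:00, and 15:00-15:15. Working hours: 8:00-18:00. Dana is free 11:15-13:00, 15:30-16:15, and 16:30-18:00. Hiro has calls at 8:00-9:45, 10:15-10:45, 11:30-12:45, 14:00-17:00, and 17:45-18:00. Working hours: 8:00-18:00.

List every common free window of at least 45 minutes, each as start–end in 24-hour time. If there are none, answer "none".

Diego free within 08:00–18:00: 08:00–10:15, 11:45–12:15, 12:30–13:00, 14:00–15:00, 15:15–18:00.
Hiro free within 08:00–18:00: 09:45–10:15, 10:45–11:30, 12:45–14:00, 17:00–17:45.
Diego ∩ Dana: 11:45–12:15, 12:30–13:00, 15:30–16:15, 16:30–18:00.
Diego ∩ Dana ∩ Hiro: 12:45–13:00, 17:00–17:45.
Windows ≥ 45 min: 17:00–17:45.

17:00–17:45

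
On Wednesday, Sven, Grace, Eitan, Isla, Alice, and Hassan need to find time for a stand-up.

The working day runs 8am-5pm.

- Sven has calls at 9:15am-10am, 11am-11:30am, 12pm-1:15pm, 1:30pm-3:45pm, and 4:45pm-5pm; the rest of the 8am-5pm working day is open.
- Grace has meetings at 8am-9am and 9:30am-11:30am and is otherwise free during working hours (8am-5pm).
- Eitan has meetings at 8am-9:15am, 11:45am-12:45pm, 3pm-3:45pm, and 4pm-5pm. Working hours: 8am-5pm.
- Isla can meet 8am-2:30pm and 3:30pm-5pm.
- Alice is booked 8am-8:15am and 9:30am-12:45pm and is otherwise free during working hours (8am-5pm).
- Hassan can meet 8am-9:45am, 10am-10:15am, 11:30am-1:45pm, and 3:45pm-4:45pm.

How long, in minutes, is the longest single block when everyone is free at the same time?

15 minutes

Sven free within 08:00–17:00: 08:00–09:15, 10:00–11:00, 11:30–12:00, 13:15–13:30, 15:45–16:45.
Grace free within 08:00–17:00: 09:00–09:30, 11:30–17:00.
Eitan free within 08:00–17:00: 09:15–11:45, 12:45–15:00, 15:45–16:00.
Alice free within 08:00–17:00: 08:15–09:30, 12:45–17:00.
Sven ∩ Grace: 09:00–09:15, 11:30–12:00, 13:15–13:30, 15:45–16:45.
Sven ∩ Grace ∩ Eitan: 11:30–11:45, 13:15–13:30, 15:45–16:00.
Sven ∩ Grace ∩ Eitan ∩ Isla: 11:30–11:45, 13:15–13:30, 15:45–16:00.
Sven ∩ Grace ∩ Eitan ∩ Isla ∩ Alice: 13:15–13:30, 15:45–16:00.
Sven ∩ Grace ∩ Eitan ∩ Isla ∩ Alice ∩ Hassan: 13:15–13:30, 15:45–16:00.
Common window lengths: 15, 15 min; longest is 15.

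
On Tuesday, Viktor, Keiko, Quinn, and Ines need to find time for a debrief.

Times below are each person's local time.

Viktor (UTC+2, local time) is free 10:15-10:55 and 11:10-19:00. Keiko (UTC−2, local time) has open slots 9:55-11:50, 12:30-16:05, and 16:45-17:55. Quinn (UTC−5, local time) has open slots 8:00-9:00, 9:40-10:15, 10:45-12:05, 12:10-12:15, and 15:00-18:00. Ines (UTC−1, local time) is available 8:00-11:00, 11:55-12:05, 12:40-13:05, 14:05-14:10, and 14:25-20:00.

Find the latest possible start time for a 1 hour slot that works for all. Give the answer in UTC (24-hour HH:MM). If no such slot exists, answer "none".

16:00

Viktor → UTC: 08:15–08:55, 09:10–17:00.
Keiko → UTC: 11:55–13:50, 14:30–18:05, 18:45–19:55.
Quinn → UTC: 13:00–14:00, 14:40–15:15, 15:45–17:05, 17:10–17:15, 20:00–23:00.
Ines → UTC: 09:00–12:00, 12:55–13:05, 13:40–14:05, 15:05–15:10, 15:25–21:00.
Viktor ∩ Keiko: 11:55–13:50, 14:30–17:00.
Viktor ∩ Keiko ∩ Quinn: 13:00–13:50, 14:40–15:15, 15:45–17:00.
Viktor ∩ Keiko ∩ Quinn ∩ Ines: 13:00–13:05, 13:40–13:50, 15:05–15:10, 15:45–17:00.
Windows ≥ 60 min: 15:45–17:00.
Latest start in the last window 15:45–17:00 is 17:00 − 60 min = 16:00.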